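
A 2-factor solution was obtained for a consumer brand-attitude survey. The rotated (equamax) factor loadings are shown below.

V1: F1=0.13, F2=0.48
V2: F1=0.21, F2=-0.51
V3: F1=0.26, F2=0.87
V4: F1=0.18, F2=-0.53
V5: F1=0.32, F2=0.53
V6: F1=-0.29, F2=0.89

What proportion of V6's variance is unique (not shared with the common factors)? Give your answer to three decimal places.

0.124

h² = (-0.29)² + 0.89² = 0.0841 + 0.7921 = 0.8762
Uniqueness u² = 1 − h² = 1 − 0.8762 = 0.1238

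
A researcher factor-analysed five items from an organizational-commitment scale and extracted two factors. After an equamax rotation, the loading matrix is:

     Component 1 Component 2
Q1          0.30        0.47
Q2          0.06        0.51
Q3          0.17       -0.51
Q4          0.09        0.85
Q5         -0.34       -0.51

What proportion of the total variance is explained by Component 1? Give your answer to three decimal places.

0.049

SS loadings for Component 1 = 0.30² + 0.06² + 0.17² + 0.09² + (-0.34)² = 0.2462
Proportion of variance = 0.2462 / 5 = 0.0492.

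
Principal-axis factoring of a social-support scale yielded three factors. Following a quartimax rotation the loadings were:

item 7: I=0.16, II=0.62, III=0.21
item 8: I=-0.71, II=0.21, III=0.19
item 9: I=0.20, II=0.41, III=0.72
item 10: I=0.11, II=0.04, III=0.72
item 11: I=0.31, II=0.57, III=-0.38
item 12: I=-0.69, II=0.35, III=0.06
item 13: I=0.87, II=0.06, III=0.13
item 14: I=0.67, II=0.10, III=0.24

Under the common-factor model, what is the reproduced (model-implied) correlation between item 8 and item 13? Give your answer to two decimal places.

r̂ = Σ λ_i·λ_j across factors = (-0.71)(0.87) + (0.21)(0.06) + (0.19)(0.13)
  = -0.6177 +0.0126 +0.0247 = -0.5804

-0.58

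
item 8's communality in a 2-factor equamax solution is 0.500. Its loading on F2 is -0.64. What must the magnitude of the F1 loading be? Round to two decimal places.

0.30

Under orthogonal rotation h² = Σλ², so λ_F1² = h² − (0.4096) = 0.500 − 0.4096 = 0.0904.
|λ| = √0.0904 = 0.3007.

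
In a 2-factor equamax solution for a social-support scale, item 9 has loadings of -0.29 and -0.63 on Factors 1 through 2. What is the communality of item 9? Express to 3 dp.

0.481

h² = (-0.29)² + (-0.63)² = 0.0841 + 0.3969 = 0.4810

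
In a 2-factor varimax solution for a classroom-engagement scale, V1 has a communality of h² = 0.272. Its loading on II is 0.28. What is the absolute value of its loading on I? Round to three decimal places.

0.440

Under orthogonal rotation h² = Σλ², so λ_I² = h² − (0.0784) = 0.272 − 0.0784 = 0.1936.
|λ| = √0.1936 = 0.4400.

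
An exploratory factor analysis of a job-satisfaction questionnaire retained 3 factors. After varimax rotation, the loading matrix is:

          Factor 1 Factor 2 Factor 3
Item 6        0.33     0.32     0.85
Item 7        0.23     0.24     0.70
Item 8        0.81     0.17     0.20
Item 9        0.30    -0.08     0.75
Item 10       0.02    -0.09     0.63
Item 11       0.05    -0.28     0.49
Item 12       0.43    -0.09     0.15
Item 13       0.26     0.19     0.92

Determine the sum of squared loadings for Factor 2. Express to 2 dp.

0.33

SS loadings for Factor 2 = 0.32² + 0.24² + 0.17² + (-0.08)² + (-0.09)² + (-0.28)² + (-0.09)² + 0.19² = 0.1024 + 0.0576 + 0.0289 + 0.0064 + 0.0081 + 0.0784 + 0.0081 + 0.0361 = 0.3260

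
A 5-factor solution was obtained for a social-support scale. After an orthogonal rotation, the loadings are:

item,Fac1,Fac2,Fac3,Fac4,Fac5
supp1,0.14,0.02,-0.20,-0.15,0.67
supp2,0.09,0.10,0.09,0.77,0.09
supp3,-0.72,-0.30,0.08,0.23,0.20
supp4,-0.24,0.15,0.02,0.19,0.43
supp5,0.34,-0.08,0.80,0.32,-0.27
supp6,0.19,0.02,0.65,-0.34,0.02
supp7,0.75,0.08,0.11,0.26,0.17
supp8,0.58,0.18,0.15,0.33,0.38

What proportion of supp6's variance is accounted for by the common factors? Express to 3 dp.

h² = 0.19² + 0.02² + 0.65² + (-0.34)² + 0.02² = 0.0361 + 0.0004 + 0.4225 + 0.1156 + 0.0004 = 0.5750

0.575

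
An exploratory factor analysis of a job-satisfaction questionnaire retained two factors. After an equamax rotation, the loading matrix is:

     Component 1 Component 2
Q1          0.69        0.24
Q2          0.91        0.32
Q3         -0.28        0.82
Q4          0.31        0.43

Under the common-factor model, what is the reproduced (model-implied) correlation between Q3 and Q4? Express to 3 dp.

r̂ = Σ λ_i·λ_j across factors = (-0.28)(0.31) + (0.82)(0.43)
  = -0.0868 +0.3526 = 0.2658

0.266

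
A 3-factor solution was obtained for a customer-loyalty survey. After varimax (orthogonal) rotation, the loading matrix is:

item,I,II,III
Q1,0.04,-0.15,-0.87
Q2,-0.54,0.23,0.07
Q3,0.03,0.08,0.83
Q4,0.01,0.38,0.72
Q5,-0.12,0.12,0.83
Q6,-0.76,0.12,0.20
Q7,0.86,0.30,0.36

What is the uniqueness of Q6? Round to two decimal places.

0.37

h² = (-0.76)² + 0.12² + 0.20² = 0.5776 + 0.0144 + 0.0400 = 0.6320
Uniqueness u² = 1 − h² = 1 − 0.6320 = 0.3680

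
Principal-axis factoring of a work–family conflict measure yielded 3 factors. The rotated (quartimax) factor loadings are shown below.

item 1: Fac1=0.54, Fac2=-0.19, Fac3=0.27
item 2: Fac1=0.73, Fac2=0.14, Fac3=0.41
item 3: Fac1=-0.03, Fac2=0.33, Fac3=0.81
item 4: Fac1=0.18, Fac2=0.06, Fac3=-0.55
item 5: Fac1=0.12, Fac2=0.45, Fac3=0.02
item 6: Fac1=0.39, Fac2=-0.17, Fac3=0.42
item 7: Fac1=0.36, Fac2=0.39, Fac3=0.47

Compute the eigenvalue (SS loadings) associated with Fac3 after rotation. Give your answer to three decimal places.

SS loadings for Fac3 = 0.27² + 0.41² + 0.81² + (-0.55)² + 0.02² + 0.42² + 0.47² = 0.0729 + 0.1681 + 0.6561 + 0.3025 + 0.0004 + 0.1764 + 0.2209 = 1.5973

1.597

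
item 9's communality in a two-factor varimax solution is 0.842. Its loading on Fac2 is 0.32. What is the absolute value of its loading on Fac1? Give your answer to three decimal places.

0.860

Under orthogonal rotation h² = Σλ², so λ_Fac1² = h² − (0.1024) = 0.842 − 0.1024 = 0.7396.
|λ| = √0.7396 = 0.8600.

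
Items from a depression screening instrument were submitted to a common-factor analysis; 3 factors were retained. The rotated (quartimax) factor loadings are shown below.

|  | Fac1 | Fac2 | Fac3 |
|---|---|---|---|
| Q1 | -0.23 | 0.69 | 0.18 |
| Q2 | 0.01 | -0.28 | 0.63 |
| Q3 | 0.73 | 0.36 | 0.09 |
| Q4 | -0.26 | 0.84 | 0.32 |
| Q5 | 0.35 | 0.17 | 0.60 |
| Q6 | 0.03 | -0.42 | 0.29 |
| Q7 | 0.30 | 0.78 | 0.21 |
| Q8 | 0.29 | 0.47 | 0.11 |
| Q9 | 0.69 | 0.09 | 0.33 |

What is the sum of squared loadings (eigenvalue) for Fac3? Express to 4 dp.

SS loadings for Fac3 = 0.18² + 0.63² + 0.09² + 0.32² + 0.60² + 0.29² + 0.21² + 0.11² + 0.33² = 0.0324 + 0.3969 + 0.0081 + 0.1024 + 0.3600 + 0.0841 + 0.0441 + 0.0121 + 0.1089 = 1.1490

1.1490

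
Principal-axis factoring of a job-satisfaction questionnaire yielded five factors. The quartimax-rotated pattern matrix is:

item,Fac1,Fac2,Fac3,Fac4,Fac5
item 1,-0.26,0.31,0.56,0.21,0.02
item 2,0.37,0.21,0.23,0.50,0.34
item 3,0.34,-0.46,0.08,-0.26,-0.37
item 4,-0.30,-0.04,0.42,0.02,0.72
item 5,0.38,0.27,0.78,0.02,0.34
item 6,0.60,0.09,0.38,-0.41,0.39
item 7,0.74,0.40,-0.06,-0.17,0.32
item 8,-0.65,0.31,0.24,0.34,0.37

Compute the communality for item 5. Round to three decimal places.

h² = 0.38² + 0.27² + 0.78² + 0.02² + 0.34² = 0.1444 + 0.0729 + 0.6084 + 0.0004 + 0.1156 = 0.9417

0.942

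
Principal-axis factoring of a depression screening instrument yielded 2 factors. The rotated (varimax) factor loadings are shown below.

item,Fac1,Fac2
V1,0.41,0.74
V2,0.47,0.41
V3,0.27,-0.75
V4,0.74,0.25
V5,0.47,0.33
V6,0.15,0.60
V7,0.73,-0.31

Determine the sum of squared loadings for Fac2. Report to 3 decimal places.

1.906

SS loadings for Fac2 = 0.74² + 0.41² + (-0.75)² + 0.25² + 0.33² + 0.60² + (-0.31)² = 0.5476 + 0.1681 + 0.5625 + 0.0625 + 0.1089 + 0.3600 + 0.0961 = 1.9057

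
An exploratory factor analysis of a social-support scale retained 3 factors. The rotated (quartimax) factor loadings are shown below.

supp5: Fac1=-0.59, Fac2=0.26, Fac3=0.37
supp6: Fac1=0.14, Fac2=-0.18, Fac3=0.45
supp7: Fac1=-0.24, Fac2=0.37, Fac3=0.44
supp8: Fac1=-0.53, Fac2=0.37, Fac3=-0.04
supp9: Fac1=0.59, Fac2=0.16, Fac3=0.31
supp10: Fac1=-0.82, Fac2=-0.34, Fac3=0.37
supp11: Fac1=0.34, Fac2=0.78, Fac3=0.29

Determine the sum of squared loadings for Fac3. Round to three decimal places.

SS loadings for Fac3 = 0.37² + 0.45² + 0.44² + (-0.04)² + 0.31² + 0.37² + 0.29² = 0.1369 + 0.2025 + 0.1936 + 0.0016 + 0.0961 + 0.1369 + 0.0841 = 0.8517

0.852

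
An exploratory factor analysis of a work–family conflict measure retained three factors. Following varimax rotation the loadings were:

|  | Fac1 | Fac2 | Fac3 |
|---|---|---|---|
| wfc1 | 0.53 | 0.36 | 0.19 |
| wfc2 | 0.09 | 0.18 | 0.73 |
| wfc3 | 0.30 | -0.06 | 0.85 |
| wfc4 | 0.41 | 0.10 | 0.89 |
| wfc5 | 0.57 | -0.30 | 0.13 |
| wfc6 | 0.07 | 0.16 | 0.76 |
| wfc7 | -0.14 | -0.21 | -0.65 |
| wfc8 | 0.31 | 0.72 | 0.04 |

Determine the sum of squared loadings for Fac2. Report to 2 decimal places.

SS loadings for Fac2 = 0.36² + 0.18² + (-0.06)² + 0.10² + (-0.30)² + 0.16² + (-0.21)² + 0.72² = 0.1296 + 0.0324 + 0.0036 + 0.0100 + 0.0900 + 0.0256 + 0.0441 + 0.5184 = 0.8537

0.85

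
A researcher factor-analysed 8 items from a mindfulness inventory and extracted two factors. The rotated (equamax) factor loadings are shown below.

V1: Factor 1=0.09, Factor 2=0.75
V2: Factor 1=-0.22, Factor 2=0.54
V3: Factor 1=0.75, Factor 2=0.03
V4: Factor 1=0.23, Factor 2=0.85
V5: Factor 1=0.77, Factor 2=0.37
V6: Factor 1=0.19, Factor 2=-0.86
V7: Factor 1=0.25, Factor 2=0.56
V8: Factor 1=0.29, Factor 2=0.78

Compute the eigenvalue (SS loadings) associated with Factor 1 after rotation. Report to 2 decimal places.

SS loadings for Factor 1 = 0.09² + (-0.22)² + 0.75² + 0.23² + 0.77² + 0.19² + 0.25² + 0.29² = 0.0081 + 0.0484 + 0.5625 + 0.0529 + 0.5929 + 0.0361 + 0.0625 + 0.0841 = 1.4475

1.45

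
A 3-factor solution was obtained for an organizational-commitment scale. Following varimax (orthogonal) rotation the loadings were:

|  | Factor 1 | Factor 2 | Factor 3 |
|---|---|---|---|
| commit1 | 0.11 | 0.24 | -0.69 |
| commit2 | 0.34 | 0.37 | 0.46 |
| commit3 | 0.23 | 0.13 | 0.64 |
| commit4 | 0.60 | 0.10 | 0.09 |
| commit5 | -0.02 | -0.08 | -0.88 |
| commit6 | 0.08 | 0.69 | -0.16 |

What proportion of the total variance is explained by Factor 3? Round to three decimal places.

0.318

SS loadings for Factor 3 = (-0.69)² + 0.46² + 0.64² + 0.09² + (-0.88)² + (-0.16)² = 1.9054
Proportion of variance = 1.9054 / 6 = 0.3176.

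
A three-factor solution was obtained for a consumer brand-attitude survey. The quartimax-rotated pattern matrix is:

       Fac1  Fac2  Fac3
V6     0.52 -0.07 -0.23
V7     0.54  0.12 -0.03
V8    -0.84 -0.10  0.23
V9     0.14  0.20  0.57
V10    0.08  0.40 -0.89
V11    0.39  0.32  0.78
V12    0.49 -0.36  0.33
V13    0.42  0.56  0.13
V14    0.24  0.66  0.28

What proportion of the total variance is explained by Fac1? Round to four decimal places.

SS loadings for Fac1 = 0.52² + 0.54² + (-0.84)² + 0.14² + 0.08² + 0.39² + 0.49² + 0.42² + 0.24² = 1.9198
Proportion of variance = 1.9198 / 9 = 0.2133.

0.2133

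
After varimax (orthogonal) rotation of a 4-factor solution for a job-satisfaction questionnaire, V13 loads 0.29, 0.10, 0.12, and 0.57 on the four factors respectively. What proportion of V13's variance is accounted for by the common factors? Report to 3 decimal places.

h² = 0.29² + 0.10² + 0.12² + 0.57² = 0.0841 + 0.0100 + 0.0144 + 0.3249 = 0.4334

0.433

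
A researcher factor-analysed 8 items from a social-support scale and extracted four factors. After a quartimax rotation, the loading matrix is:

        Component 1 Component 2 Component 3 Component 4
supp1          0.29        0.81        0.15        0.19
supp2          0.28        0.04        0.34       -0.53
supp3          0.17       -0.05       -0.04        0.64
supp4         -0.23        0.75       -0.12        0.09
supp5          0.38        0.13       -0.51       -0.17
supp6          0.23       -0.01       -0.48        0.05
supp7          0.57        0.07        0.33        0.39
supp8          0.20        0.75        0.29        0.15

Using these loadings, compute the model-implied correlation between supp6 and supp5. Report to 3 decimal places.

r̂ = Σ λ_i·λ_j across factors = (0.23)(0.38) + (-0.01)(0.13) + (-0.48)(-0.51) + (0.05)(-0.17)
  = +0.0874 -0.0013 +0.2448 -0.0085 = 0.3224

0.322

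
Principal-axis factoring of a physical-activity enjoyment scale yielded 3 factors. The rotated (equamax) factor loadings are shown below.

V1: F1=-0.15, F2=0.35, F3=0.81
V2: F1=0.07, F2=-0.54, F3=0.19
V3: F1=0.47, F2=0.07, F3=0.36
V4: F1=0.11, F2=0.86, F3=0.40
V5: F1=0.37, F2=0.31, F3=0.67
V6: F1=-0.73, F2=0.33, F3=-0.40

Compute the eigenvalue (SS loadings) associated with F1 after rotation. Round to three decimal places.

0.930

SS loadings for F1 = (-0.15)² + 0.07² + 0.47² + 0.11² + 0.37² + (-0.73)² = 0.0225 + 0.0049 + 0.2209 + 0.0121 + 0.1369 + 0.5329 = 0.9302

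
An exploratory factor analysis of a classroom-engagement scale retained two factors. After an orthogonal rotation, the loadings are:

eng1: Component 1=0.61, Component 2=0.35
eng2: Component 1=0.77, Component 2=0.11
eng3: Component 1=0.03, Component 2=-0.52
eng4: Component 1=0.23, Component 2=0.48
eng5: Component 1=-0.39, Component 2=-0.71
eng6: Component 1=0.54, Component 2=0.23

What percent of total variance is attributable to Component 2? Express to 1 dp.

19.9%

SS loadings for Component 2 = 0.35² + 0.11² + (-0.52)² + 0.48² + (-0.71)² + 0.23² = 1.1924
With 6 standardized items, total variance = 6. Proportion = 1.1924/6 = 0.1987 → 19.87%.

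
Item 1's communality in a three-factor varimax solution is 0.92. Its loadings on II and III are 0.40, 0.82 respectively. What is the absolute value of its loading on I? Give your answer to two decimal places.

Under orthogonal rotation h² = Σλ², so λ_I² = h² − (0.8324) = 0.92 − 0.8324 = 0.0876.
|λ| = √0.0876 = 0.2960.

0.30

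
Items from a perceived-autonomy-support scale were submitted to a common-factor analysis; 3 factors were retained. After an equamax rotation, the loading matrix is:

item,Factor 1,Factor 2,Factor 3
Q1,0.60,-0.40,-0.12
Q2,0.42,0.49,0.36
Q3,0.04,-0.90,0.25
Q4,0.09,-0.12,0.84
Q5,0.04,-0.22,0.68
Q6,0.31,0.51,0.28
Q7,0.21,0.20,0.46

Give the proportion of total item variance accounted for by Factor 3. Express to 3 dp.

0.238

SS loadings for Factor 3 = (-0.12)² + 0.36² + 0.25² + 0.84² + 0.68² + 0.28² + 0.46² = 1.6645
Proportion of variance = 1.6645 / 7 = 0.2378.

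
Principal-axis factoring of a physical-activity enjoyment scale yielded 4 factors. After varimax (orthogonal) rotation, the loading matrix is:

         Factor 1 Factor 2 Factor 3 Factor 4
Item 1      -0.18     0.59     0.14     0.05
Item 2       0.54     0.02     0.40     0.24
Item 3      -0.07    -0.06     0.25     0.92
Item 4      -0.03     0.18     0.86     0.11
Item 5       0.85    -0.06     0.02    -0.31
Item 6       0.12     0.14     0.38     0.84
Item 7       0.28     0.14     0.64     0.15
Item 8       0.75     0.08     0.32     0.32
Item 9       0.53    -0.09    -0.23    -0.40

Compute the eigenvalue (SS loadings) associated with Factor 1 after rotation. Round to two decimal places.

SS loadings for Factor 1 = (-0.18)² + 0.54² + (-0.07)² + (-0.03)² + 0.85² + 0.12² + 0.28² + 0.75² + 0.53² = 0.0324 + 0.2916 + 0.0049 + 0.0009 + 0.7225 + 0.0144 + 0.0784 + 0.5625 + 0.2809 = 1.9885

1.99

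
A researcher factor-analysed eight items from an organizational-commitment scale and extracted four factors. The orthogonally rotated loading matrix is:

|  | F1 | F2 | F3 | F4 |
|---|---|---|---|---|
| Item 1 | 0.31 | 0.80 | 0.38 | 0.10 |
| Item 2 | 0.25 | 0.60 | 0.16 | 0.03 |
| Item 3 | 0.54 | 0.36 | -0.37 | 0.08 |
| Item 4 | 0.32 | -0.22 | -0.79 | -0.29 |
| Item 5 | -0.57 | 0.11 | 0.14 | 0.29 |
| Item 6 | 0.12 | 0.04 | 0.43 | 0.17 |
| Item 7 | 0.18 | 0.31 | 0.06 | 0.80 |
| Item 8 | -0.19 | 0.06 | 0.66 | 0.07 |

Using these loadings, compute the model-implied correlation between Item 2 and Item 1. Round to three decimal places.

0.621

r̂ = Σ λ_i·λ_j across factors = (0.25)(0.31) + (0.60)(0.80) + (0.16)(0.38) + (0.03)(0.10)
  = +0.0775 +0.4800 +0.0608 +0.0030 = 0.6213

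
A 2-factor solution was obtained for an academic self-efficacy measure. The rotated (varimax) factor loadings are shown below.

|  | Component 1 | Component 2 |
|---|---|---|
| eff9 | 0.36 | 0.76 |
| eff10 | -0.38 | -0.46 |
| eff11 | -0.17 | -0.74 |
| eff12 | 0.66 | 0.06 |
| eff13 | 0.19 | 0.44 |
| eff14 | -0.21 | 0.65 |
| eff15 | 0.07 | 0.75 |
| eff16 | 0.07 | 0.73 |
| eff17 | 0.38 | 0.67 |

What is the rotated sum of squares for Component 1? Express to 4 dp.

0.9729

SS loadings for Component 1 = 0.36² + (-0.38)² + (-0.17)² + 0.66² + 0.19² + (-0.21)² + 0.07² + 0.07² + 0.38² = 0.1296 + 0.1444 + 0.0289 + 0.4356 + 0.0361 + 0.0441 + 0.0049 + 0.0049 + 0.1444 = 0.9729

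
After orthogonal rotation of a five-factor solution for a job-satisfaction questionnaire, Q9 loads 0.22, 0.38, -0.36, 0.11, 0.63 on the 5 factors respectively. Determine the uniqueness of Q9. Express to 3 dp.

h² = 0.22² + 0.38² + (-0.36)² + 0.11² + 0.63² = 0.0484 + 0.1444 + 0.1296 + 0.0121 + 0.3969 = 0.7314
Uniqueness u² = 1 − h² = 1 − 0.7314 = 0.2686

0.269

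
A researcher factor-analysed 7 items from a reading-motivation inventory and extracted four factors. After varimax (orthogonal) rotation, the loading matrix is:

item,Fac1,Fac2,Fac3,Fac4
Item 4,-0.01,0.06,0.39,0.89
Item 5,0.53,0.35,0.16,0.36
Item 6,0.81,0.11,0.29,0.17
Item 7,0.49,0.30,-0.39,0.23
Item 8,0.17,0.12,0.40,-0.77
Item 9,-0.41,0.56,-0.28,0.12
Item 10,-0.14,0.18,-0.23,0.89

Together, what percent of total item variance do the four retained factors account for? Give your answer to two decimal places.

72.72%

SS loadings by factor: 1.3938, 0.5886, 0.7052, 2.4029; total = 5.0905.
Total variance with 7 standardized items is 7, so the solution explains 5.0905/7 = 0.7272 = 72.72%.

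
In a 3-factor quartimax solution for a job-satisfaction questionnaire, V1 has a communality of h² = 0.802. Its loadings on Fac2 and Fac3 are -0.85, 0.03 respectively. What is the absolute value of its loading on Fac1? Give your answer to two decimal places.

0.28

Under orthogonal rotation h² = Σλ², so λ_Fac1² = h² − (0.7234) = 0.802 − 0.7234 = 0.0786.
|λ| = √0.0786 = 0.2804.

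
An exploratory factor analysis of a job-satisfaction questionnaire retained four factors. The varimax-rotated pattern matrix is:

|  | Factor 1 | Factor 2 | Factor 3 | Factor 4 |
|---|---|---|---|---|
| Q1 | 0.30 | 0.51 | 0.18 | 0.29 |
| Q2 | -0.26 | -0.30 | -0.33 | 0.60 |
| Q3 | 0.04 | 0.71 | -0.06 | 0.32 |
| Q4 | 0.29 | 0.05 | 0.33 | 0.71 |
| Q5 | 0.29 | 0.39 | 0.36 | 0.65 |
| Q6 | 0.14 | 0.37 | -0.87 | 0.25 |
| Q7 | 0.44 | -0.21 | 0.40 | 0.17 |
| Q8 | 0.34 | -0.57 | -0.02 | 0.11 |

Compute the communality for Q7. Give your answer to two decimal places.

0.43

h² = 0.44² + (-0.21)² + 0.40² + 0.17² = 0.1936 + 0.0441 + 0.1600 + 0.0289 = 0.4266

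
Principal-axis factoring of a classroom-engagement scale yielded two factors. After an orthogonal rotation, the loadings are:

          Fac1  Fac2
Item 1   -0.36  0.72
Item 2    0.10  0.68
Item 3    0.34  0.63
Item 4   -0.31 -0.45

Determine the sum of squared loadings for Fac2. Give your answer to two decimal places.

SS loadings for Fac2 = 0.72² + 0.68² + 0.63² + (-0.45)² = 0.5184 + 0.4624 + 0.3969 + 0.2025 = 1.5802

1.58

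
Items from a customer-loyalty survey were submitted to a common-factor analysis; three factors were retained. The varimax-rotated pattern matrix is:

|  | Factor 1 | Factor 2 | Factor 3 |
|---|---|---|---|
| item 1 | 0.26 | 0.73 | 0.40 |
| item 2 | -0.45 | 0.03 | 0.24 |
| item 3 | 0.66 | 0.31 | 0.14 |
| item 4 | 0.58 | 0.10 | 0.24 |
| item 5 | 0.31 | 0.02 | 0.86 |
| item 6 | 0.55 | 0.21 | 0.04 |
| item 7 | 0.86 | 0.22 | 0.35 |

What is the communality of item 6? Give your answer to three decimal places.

0.348

h² = 0.55² + 0.21² + 0.04² = 0.3025 + 0.0441 + 0.0016 = 0.3482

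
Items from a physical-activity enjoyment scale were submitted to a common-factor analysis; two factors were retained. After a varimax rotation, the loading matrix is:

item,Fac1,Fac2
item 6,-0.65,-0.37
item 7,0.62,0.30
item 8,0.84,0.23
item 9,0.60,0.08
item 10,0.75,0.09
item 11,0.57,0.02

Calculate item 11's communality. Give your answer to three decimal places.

h² = 0.57² + 0.02² = 0.3249 + 0.0004 = 0.3253

0.325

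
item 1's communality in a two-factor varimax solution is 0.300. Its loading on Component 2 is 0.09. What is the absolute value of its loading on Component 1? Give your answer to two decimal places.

0.54

Under orthogonal rotation h² = Σλ², so λ_Component 1² = h² − (0.0081) = 0.300 − 0.0081 = 0.2919.
|λ| = √0.2919 = 0.5403.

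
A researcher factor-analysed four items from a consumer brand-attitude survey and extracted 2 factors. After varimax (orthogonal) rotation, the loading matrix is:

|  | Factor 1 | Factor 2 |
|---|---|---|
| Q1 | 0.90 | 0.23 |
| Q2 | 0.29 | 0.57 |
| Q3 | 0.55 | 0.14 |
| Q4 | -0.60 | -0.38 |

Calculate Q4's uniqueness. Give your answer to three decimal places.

h² = (-0.60)² + (-0.38)² = 0.3600 + 0.1444 = 0.5044
Uniqueness u² = 1 − h² = 1 − 0.5044 = 0.4956

0.496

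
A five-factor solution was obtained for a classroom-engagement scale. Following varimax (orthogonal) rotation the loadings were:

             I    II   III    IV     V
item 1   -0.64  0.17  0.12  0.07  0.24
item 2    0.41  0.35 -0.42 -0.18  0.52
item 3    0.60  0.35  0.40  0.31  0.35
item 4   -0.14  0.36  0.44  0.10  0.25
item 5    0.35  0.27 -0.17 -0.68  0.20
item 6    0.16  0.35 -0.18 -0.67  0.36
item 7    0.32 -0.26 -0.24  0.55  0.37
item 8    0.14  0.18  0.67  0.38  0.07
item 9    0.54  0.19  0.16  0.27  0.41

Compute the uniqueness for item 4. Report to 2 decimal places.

h² = (-0.14)² + 0.36² + 0.44² + 0.10² + 0.25² = 0.0196 + 0.1296 + 0.1936 + 0.0100 + 0.0625 = 0.4153
Uniqueness u² = 1 − h² = 1 − 0.4153 = 0.5847

0.58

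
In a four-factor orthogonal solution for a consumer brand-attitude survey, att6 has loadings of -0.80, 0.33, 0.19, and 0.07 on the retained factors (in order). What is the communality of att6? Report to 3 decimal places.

0.790

h² = (-0.80)² + 0.33² + 0.19² + 0.07² = 0.6400 + 0.1089 + 0.0361 + 0.0049 = 0.7899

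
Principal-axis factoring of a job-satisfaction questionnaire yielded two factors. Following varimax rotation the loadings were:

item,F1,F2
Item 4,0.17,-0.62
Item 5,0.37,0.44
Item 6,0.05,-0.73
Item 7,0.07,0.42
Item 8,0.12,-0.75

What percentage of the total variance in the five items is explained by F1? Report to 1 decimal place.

SS loadings for F1 = 0.17² + 0.37² + 0.05² + 0.07² + 0.12² = 0.1876
With 5 standardized items, total variance = 5. Proportion = 0.1876/5 = 0.0375 → 3.75%.

3.8%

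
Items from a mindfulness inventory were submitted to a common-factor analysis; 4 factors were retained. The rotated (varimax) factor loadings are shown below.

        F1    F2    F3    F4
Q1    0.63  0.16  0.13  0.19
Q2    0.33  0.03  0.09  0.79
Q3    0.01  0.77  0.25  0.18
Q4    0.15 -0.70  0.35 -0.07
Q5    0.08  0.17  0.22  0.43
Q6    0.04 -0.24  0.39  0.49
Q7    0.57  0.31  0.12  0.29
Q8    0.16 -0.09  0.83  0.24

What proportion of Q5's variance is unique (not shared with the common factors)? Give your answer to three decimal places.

h² = 0.08² + 0.17² + 0.22² + 0.43² = 0.0064 + 0.0289 + 0.0484 + 0.1849 = 0.2686
Uniqueness u² = 1 − h² = 1 − 0.2686 = 0.7314

0.731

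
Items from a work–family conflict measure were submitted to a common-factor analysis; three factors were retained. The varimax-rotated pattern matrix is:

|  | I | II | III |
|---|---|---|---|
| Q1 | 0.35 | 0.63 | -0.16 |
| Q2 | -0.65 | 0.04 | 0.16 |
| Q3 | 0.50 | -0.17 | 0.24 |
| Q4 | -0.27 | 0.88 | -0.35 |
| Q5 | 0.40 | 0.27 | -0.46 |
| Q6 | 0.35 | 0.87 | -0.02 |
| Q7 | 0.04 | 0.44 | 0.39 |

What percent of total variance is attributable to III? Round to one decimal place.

8.5%

SS loadings for III = (-0.16)² + 0.16² + 0.24² + (-0.35)² + (-0.46)² + (-0.02)² + 0.39² = 0.5954
With 7 standardized items, total variance = 7. Proportion = 0.5954/7 = 0.0851 → 8.51%.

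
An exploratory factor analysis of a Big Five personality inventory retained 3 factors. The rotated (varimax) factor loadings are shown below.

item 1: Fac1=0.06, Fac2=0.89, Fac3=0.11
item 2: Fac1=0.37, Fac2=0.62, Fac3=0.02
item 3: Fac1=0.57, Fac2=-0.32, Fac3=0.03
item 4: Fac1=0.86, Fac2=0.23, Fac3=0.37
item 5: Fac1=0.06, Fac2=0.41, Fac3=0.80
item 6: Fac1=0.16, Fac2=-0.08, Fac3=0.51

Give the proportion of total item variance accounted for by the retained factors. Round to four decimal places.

0.6318

SS loadings by factor: 1.2342, 1.5063, 1.0504; total = 3.7909.
Total variance with 6 standardized items is 6, so the solution explains 3.7909/6 = 0.6318.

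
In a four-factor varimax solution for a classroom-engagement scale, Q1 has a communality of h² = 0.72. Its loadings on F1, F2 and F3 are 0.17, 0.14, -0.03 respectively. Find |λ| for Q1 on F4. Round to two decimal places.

Under orthogonal rotation h² = Σλ², so λ_F4² = h² − (0.0494) = 0.72 − 0.0494 = 0.6706.
|λ| = √0.6706 = 0.8189.

0.82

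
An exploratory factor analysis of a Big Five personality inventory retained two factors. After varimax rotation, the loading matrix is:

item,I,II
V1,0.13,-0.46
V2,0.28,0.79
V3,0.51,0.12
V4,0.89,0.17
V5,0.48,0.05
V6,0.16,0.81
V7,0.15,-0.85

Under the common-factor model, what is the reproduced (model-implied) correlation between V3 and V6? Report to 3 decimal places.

r̂ = Σ λ_i·λ_j across factors = (0.51)(0.16) + (0.12)(0.81)
  = +0.0816 +0.0972 = 0.1788

0.179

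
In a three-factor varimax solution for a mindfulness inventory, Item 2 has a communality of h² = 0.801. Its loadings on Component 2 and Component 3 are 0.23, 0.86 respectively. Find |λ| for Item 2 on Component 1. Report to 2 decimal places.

0.09

Under orthogonal rotation h² = Σλ², so λ_Component 1² = h² − (0.7925) = 0.801 − 0.7925 = 0.0085.
|λ| = √0.0085 = 0.0922.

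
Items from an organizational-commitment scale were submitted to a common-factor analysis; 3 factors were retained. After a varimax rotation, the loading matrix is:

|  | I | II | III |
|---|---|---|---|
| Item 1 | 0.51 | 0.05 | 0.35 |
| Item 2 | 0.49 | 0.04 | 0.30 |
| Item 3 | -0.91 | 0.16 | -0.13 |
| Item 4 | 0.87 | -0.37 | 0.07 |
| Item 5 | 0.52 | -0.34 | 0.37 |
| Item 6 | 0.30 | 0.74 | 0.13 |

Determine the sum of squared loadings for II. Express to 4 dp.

SS loadings for II = 0.05² + 0.04² + 0.16² + (-0.37)² + (-0.34)² + 0.74² = 0.0025 + 0.0016 + 0.0256 + 0.1369 + 0.1156 + 0.5476 = 0.8298

0.8298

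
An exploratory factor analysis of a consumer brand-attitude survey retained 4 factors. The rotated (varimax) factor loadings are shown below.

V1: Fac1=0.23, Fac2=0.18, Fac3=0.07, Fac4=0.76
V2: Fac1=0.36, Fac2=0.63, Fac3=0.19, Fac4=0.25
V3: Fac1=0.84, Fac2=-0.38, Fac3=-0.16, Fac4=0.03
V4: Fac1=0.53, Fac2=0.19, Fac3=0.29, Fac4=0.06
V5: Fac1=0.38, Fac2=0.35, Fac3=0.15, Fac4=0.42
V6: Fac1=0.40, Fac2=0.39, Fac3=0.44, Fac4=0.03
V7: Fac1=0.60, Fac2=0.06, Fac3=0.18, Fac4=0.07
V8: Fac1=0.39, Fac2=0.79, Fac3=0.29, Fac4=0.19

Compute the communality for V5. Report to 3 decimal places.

0.466

h² = 0.38² + 0.35² + 0.15² + 0.42² = 0.1444 + 0.1225 + 0.0225 + 0.1764 = 0.4658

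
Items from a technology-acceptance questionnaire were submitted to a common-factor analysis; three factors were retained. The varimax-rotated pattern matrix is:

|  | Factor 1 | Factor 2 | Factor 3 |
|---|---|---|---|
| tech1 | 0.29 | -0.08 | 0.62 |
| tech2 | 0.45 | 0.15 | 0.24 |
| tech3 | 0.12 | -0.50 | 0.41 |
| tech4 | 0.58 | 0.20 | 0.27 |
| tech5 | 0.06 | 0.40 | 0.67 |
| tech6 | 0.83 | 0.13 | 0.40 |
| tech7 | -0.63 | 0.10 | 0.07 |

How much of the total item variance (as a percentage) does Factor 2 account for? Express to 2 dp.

SS loadings for Factor 2 = (-0.08)² + 0.15² + (-0.50)² + 0.20² + 0.40² + 0.13² + 0.10² = 0.5058
With 7 standardized items, total variance = 7. Proportion = 0.5058/7 = 0.0723 → 7.23%.

7.23%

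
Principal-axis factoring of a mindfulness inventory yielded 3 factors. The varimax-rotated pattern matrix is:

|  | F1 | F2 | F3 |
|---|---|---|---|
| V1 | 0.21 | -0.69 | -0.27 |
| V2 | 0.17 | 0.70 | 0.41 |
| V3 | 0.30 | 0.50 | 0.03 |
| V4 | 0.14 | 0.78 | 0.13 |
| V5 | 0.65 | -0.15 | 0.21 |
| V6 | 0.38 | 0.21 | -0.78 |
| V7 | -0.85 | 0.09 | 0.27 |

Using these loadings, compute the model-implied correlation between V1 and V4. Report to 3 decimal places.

-0.544

r̂ = Σ λ_i·λ_j across factors = (0.21)(0.14) + (-0.69)(0.78) + (-0.27)(0.13)
  = +0.0294 -0.5382 -0.0351 = -0.5439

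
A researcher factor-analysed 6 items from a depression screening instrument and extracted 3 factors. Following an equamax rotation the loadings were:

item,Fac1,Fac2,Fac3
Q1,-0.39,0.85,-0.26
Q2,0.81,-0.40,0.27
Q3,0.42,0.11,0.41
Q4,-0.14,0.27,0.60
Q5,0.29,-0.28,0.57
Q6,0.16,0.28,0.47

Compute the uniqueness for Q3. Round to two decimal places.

0.64

h² = 0.42² + 0.11² + 0.41² = 0.1764 + 0.0121 + 0.1681 = 0.3566
Uniqueness u² = 1 − h² = 1 − 0.3566 = 0.6434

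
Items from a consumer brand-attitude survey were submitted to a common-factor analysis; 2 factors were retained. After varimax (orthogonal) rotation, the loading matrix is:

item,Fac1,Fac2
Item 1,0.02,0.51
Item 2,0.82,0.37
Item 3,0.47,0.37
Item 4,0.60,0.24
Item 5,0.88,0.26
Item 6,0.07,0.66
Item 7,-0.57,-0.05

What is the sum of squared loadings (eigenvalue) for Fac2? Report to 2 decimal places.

SS loadings for Fac2 = 0.51² + 0.37² + 0.37² + 0.24² + 0.26² + 0.66² + (-0.05)² = 0.2601 + 0.1369 + 0.1369 + 0.0576 + 0.0676 + 0.4356 + 0.0025 = 1.0972

1.10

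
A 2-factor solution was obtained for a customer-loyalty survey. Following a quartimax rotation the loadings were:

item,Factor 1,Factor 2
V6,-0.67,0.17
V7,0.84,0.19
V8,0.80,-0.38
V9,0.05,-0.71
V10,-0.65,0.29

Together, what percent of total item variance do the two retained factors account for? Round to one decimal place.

60.3%

SS loadings by factor: 2.2195, 0.7976; total = 3.0171.
Total variance with 5 standardized items is 5, so the solution explains 3.0171/5 = 0.6034 = 60.34%.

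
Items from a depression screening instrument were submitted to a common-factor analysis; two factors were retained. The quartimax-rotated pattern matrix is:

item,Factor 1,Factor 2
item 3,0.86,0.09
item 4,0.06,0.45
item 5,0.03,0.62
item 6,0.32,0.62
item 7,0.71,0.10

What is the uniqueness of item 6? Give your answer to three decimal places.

0.513

h² = 0.32² + 0.62² = 0.1024 + 0.3844 = 0.4868
Uniqueness u² = 1 − h² = 1 − 0.4868 = 0.5132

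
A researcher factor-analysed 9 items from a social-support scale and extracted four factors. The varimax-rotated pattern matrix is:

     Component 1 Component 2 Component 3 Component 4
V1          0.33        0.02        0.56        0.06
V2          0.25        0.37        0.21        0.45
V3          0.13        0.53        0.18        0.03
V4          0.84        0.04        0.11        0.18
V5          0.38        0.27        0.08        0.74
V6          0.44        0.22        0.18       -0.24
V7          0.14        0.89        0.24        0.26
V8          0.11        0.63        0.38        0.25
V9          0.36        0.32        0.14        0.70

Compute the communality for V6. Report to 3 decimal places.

h² = 0.44² + 0.22² + 0.18² + (-0.24)² = 0.1936 + 0.0484 + 0.0324 + 0.0576 = 0.3320

0.332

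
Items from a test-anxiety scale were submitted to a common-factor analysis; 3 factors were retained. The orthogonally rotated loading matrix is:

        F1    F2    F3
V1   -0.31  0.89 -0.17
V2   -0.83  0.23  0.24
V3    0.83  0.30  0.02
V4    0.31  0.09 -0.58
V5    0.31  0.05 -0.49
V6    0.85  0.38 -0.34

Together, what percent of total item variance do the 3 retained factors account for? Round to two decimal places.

70.96%

SS loadings by factor: 2.3886, 1.0900, 0.7790; total = 4.2576.
Total variance with 6 standardized items is 6, so the solution explains 4.2576/6 = 0.7096 = 70.96%.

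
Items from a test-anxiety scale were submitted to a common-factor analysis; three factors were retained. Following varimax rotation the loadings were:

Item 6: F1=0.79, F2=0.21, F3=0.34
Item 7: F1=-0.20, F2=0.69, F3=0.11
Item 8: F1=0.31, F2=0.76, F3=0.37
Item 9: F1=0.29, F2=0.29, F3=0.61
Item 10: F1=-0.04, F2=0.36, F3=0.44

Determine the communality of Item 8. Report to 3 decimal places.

h² = 0.31² + 0.76² + 0.37² = 0.0961 + 0.5776 + 0.1369 = 0.8106

0.811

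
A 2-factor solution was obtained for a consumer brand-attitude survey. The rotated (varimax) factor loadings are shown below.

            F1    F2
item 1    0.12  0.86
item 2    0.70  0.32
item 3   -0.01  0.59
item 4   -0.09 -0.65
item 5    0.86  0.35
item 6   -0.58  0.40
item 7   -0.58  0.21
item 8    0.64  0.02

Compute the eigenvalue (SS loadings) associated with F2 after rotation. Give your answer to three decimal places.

SS loadings for F2 = 0.86² + 0.32² + 0.59² + (-0.65)² + 0.35² + 0.40² + 0.21² + 0.02² = 0.7396 + 0.1024 + 0.3481 + 0.4225 + 0.1225 + 0.1600 + 0.0441 + 0.0004 = 1.9396

1.940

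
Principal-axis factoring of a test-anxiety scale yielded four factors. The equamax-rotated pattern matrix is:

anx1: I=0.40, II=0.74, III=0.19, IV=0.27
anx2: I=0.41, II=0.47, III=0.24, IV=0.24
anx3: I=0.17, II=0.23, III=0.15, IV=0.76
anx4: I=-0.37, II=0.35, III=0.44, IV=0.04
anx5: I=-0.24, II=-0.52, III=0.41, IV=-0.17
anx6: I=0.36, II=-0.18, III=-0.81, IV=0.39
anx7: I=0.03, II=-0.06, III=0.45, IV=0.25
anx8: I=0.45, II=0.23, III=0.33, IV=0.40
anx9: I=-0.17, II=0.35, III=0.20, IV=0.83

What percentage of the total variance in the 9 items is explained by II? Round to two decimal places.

SS loadings for II = 0.74² + 0.47² + 0.23² + 0.35² + (-0.52)² + (-0.18)² + (-0.06)² + 0.23² + 0.35² = 1.4257
With 9 standardized items, total variance = 9. Proportion = 1.4257/9 = 0.1584 → 15.84%.

15.84%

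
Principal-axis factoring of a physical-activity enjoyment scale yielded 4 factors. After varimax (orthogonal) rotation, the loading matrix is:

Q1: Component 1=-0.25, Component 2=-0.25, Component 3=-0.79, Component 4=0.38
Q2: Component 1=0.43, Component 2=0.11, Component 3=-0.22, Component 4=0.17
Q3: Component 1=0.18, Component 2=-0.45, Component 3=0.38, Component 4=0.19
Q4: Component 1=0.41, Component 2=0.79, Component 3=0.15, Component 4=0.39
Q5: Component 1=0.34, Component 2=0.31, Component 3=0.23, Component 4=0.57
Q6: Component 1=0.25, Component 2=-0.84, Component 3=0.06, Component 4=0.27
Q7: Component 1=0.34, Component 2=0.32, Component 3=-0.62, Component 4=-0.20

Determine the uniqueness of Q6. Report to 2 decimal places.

h² = 0.25² + (-0.84)² + 0.06² + 0.27² = 0.0625 + 0.7056 + 0.0036 + 0.0729 = 0.8446
Uniqueness u² = 1 − h² = 1 − 0.8446 = 0.1554

0.16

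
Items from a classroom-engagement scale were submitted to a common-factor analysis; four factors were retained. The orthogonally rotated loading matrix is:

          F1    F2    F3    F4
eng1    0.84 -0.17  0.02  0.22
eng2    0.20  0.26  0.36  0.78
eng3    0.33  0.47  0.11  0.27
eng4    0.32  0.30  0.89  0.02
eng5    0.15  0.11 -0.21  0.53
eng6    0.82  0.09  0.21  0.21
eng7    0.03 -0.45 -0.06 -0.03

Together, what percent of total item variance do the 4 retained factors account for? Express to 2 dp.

62.35%

Communalities: 0.7833, 0.8456, 0.4148, 0.9849, 0.3596, 0.7687, 0.2079; Σh² = 4.3648.
Total variance with 7 standardized items is 7, so the solution explains 4.3648/7 = 0.6235 = 62.35%.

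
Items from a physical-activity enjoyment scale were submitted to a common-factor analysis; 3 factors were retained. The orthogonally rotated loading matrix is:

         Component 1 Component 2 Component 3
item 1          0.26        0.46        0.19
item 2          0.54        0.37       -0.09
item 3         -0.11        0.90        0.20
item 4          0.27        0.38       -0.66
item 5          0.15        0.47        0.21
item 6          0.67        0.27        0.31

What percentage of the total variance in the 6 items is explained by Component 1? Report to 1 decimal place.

SS loadings for Component 1 = 0.26² + 0.54² + (-0.11)² + 0.27² + 0.15² + 0.67² = 0.9156
With 6 standardized items, total variance = 6. Proportion = 0.9156/6 = 0.1526 → 15.26%.

15.3%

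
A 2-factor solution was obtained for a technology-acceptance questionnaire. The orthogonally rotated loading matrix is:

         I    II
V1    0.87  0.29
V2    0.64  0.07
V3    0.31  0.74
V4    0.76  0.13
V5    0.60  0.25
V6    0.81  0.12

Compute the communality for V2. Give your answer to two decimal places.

0.41

h² = 0.64² + 0.07² = 0.4096 + 0.0049 = 0.4145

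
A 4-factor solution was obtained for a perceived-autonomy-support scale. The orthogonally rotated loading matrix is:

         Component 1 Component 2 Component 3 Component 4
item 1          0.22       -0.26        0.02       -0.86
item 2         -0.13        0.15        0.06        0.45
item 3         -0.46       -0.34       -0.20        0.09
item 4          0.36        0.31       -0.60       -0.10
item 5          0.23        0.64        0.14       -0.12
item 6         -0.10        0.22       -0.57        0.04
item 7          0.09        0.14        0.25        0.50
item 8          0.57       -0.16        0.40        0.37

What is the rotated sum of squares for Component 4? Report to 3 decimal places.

SS loadings for Component 4 = (-0.86)² + 0.45² + 0.09² + (-0.10)² + (-0.12)² + 0.04² + 0.50² + 0.37² = 0.7396 + 0.2025 + 0.0081 + 0.0100 + 0.0144 + 0.0016 + 0.2500 + 0.1369 = 1.3631

1.363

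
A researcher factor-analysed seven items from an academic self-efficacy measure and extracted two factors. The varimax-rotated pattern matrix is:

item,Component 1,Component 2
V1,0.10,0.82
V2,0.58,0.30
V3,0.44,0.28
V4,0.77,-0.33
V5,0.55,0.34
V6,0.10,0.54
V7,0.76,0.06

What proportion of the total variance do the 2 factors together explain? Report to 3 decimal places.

SS loadings by factor: 2.0230, 1.3605; total = 3.3835.
Total variance with 7 standardized items is 7, so the solution explains 3.3835/7 = 0.4834.

0.483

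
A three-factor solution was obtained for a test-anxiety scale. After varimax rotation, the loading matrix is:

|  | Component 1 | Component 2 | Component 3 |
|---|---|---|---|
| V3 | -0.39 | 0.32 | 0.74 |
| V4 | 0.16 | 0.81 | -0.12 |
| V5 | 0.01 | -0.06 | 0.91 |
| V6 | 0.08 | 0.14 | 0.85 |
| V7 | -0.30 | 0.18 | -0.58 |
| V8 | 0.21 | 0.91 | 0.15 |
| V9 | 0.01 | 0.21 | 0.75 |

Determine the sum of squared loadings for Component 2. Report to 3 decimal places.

1.686

SS loadings for Component 2 = 0.32² + 0.81² + (-0.06)² + 0.14² + 0.18² + 0.91² + 0.21² = 0.1024 + 0.6561 + 0.0036 + 0.0196 + 0.0324 + 0.8281 + 0.0441 = 1.6863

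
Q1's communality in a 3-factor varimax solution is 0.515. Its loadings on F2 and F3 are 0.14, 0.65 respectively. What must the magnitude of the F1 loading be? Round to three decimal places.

Under orthogonal rotation h² = Σλ², so λ_F1² = h² − (0.4421) = 0.515 − 0.4421 = 0.0729.
|λ| = √0.0729 = 0.2700.

0.270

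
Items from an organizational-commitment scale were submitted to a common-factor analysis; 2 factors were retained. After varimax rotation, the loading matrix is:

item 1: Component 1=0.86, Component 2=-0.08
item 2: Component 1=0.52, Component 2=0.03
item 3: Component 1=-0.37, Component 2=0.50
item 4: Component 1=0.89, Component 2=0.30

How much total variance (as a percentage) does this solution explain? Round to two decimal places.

SS loadings by factor: 1.9390, 0.3473; total = 2.2863.
Total variance with 4 standardized items is 4, so the solution explains 2.2863/4 = 0.5716 = 57.16%.

57.16%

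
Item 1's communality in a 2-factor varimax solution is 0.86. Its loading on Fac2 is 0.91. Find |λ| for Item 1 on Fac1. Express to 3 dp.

0.179

Under orthogonal rotation h² = Σλ², so λ_Fac1² = h² − (0.8281) = 0.86 − 0.8281 = 0.0319.
|λ| = √0.0319 = 0.1786.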